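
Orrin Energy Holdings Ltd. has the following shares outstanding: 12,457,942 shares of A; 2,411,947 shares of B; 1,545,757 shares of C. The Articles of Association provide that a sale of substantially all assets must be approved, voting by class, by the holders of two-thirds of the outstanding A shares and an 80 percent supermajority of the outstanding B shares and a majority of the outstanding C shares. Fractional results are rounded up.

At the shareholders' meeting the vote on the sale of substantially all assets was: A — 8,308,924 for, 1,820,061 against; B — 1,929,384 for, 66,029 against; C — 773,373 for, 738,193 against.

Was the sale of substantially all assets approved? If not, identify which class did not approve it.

Not approved — the B shares did not give the required vote.

A: 2/3 of 12457942 = 8305294.67, rounded up to 8305295; 8,305,295 required, 8,308,924 in favor — approved.
B: 4/5 of 2411947 = 1929557.60, rounded up to 1929558; 1,929,558 required, 1,929,384 in favor — not approved.
C: a majority of 1545757 is 772879; 772,879 required, 773,373 in favor — approved.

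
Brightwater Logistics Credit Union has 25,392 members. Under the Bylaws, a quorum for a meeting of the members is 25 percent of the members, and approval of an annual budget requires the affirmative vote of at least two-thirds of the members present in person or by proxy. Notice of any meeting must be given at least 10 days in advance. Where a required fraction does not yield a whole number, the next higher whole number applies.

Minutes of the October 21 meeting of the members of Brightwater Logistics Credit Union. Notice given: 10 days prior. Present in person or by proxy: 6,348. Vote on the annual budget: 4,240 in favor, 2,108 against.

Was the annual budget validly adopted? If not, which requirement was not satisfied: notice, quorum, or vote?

Notice: 10 days given; 10 required. Satisfied.
Quorum: 25% of 25,392 = 6,348; 6,348 present. Satisfied.
Vote: requires two-thirds of those present (6,348); 2/3 of 6348 = 4232, so 4,232 needed; 4,240 in favor. Satisfied.

Valid — all requirements satisfied.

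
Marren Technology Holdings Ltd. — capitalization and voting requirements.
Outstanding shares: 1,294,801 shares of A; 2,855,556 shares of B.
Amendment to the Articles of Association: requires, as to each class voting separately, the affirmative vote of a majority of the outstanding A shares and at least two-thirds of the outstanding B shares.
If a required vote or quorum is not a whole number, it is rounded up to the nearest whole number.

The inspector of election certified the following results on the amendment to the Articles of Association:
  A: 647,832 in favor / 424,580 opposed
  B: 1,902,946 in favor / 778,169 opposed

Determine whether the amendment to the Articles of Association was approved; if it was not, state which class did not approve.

Not approved — the B shares did not give the required vote.

A: a majority of 1294801 is 647401; 647,401 required, 647,832 in favor — approved.
B: 2/3 of 2855556 = 1903704; 1,903,704 required, 1,902,946 in favor — not approved.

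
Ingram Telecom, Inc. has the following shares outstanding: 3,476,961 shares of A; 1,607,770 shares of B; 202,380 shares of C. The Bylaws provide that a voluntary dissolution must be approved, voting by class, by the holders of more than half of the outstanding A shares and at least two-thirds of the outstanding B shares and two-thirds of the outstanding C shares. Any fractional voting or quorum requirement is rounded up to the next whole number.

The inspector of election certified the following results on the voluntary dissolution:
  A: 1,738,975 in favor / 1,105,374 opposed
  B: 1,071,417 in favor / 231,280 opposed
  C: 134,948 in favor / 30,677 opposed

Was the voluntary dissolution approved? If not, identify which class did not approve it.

Not approved — the B shares did not give the required vote.

A: a majority of 3476961 is 1738481; 1,738,481 required, 1,738,975 in favor — approved.
B: 2/3 of 1607770 = 1071846.67, rounded up to 1071847; 1,071,847 required, 1,071,417 in favor — not approved.
C: 2/3 of 202380 = 134920; 134,920 required, 134,948 in favor — approved.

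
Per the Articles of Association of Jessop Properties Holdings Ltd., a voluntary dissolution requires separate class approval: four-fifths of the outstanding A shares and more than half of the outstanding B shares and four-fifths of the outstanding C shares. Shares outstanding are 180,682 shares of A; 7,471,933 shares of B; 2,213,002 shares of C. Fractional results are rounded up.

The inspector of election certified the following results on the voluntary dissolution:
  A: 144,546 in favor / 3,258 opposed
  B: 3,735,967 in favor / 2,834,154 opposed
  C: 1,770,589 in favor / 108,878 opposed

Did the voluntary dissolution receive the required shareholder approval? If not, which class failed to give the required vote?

Approved — every class gave the required vote.

A: 4/5 of 180682 = 144545.60, rounded up to 144546; 144,546 required, 144,546 in favor — approved.
B: a majority of 7471933 is 3735967; 3,735,967 required, 3,735,967 in favor — approved.
C: 4/5 of 2213002 = 1770401.60, rounded up to 1770402; 1,770,402 required, 1,770,589 in favor — approved.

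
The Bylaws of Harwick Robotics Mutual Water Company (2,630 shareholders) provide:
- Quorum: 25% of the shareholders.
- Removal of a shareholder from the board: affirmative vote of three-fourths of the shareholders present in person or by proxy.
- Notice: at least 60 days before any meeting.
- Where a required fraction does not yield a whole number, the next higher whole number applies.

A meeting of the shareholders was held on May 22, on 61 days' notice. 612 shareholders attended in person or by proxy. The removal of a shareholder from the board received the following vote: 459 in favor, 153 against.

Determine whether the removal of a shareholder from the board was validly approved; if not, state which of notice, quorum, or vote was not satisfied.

Notice: 61 days given; 60 required. Satisfied.
Quorum: 25% of 2,630 = 657.50, rounded up to 658; 612 present. Not satisfied.
Vote: requires three-fourths of those present (612); 3/4 of 612 = 459, so 459 needed; 459 in favor. Satisfied.

Invalid — quorum requirement not satisfied.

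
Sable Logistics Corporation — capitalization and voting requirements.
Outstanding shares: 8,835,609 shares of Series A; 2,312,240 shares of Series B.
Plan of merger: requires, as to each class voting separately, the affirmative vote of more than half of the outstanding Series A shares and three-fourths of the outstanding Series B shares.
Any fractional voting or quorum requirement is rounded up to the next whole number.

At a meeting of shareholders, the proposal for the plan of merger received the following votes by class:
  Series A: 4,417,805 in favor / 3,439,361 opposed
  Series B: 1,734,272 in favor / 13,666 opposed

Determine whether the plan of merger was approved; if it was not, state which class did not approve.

Series A: a majority of 8835609 is 4417805; 4,417,805 required, 4,417,805 in favor — approved.
Series B: 3/4 of 2312240 = 1734180; 1,734,180 required, 1,734,272 in favor — approved.

Approved — every class gave the required vote.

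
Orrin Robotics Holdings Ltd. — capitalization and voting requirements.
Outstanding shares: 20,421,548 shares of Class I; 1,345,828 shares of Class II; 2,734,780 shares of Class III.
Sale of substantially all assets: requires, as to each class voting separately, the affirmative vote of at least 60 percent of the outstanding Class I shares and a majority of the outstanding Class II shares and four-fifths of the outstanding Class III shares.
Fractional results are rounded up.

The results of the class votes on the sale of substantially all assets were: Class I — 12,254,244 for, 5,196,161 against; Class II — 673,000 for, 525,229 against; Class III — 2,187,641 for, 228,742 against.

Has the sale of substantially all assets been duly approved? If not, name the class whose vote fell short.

Not approved — the Class III shares did not give the required vote.

Class I: 3/5 of 20421548 = 12252928.80, rounded up to 12252929; 12,252,929 required, 12,254,244 in favor — approved.
Class II: a majority of 1345828 is 672915; 672,915 required, 673,000 in favor — approved.
Class III: 4/5 of 2734780 = 2187824; 2,187,824 required, 2,187,641 in favor — not approved.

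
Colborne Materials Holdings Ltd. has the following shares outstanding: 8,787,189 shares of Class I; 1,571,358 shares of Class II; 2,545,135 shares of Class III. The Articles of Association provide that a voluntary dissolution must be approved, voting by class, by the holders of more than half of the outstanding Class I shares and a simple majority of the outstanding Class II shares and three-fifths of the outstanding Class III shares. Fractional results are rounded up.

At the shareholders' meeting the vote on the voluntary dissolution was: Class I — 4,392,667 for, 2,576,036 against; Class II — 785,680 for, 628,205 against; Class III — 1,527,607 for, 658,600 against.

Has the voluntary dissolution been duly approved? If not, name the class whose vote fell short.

Class I: a majority of 8787189 is 4393595; 4,393,595 required, 4,392,667 in favor — not approved.
Class II: a majority of 1571358 is 785680; 785,680 required, 785,680 in favor — approved.
Class III: 3/5 of 2545135 = 1527081; 1,527,081 required, 1,527,607 in favor — approved.

Not approved — the Class I shares did not give the required vote.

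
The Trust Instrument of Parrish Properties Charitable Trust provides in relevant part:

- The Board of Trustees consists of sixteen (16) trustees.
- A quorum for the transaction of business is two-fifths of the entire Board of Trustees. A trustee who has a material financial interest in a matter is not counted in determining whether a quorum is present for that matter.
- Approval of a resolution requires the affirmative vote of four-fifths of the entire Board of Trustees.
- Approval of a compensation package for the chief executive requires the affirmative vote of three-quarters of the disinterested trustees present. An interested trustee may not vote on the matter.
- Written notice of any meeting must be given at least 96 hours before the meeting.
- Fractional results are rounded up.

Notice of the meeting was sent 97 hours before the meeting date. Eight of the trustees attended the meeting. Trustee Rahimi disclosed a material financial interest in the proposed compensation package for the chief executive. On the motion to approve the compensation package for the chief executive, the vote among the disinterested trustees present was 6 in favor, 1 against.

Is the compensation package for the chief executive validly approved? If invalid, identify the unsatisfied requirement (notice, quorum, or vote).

Valid — all requirements satisfied.

Notice: 97 hours given; 96 required (97 ≥ 96). Satisfied.
Quorum: 8 present, but the 1 interested trustee does not count, leaving 7. Quorum is 7. Satisfied.
Vote: the compensation package for the chief executive requires three-fourths of the disinterested trustees present (8 − 1 = 7). 3/4 of 7 = 5.25, rounded up to 6, so 6 affirmative votes are needed; 6 voted in favor. Satisfied.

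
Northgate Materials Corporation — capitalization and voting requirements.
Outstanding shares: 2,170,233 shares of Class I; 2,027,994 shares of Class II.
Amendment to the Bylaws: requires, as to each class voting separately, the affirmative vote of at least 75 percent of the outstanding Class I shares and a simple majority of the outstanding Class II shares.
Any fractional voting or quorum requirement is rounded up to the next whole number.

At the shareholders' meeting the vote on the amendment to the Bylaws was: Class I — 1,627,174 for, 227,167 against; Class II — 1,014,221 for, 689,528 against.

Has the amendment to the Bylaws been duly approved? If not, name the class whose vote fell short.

Class I: 3/4 of 2170233 = 1627674.75, rounded up to 1627675; 1,627,675 required, 1,627,174 in favor — not approved.
Class II: a majority of 2027994 is 1013998; 1,013,998 required, 1,014,221 in favor — approved.

Not approved — the Class I shares did not give the required vote.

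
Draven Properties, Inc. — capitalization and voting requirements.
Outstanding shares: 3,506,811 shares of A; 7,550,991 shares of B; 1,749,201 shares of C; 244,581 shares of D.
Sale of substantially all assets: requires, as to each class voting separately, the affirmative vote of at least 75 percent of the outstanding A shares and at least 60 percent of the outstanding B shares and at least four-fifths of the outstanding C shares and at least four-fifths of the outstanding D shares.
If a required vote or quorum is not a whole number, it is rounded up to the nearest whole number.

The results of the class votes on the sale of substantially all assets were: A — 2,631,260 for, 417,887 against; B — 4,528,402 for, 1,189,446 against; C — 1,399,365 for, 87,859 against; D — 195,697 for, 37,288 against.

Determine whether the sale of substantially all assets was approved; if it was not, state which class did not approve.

A: 3/4 of 3506811 = 2630108.25, rounded up to 2630109; 2,630,109 required, 2,631,260 in favor — approved.
B: 3/5 of 7550991 = 4530594.60, rounded up to 4530595; 4,530,595 required, 4,528,402 in favor — not approved.
C: 4/5 of 1749201 = 1399360.80, rounded up to 1399361; 1,399,361 required, 1,399,365 in favor — approved.
D: 4/5 of 244581 = 195664.80, rounded up to 195665; 195,665 required, 195,697 in favor — approved.

Not approved — the B shares did not give the required vote.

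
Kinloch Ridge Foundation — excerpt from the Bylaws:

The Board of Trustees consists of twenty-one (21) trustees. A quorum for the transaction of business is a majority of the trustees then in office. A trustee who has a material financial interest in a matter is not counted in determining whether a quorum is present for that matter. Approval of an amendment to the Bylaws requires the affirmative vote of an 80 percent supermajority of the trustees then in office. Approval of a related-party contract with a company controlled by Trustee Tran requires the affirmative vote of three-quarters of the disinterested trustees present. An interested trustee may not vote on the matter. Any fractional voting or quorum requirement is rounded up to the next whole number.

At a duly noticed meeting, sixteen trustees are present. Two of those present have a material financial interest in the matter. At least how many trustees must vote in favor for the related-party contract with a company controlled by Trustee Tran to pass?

11

The related-party contract with a company controlled by Trustee Tran requires three-fourths of the disinterested trustees present (16 − 2 = 14).
3/4 of 14 = 10.50, rounded up to 11.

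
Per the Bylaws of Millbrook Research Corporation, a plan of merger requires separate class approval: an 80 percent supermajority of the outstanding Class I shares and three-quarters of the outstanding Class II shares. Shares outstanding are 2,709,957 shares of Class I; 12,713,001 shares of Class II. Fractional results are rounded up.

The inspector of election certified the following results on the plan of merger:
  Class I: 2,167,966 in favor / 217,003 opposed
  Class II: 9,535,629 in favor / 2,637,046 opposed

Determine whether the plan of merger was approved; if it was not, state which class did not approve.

Approved — every class gave the required vote.

Class I: 4/5 of 2709957 = 2167965.60, rounded up to 2167966; 2,167,966 required, 2,167,966 in favor — approved.
Class II: 3/4 of 12713001 = 9534750.75, rounded up to 9534751; 9,534,751 required, 9,535,629 in favor — approved.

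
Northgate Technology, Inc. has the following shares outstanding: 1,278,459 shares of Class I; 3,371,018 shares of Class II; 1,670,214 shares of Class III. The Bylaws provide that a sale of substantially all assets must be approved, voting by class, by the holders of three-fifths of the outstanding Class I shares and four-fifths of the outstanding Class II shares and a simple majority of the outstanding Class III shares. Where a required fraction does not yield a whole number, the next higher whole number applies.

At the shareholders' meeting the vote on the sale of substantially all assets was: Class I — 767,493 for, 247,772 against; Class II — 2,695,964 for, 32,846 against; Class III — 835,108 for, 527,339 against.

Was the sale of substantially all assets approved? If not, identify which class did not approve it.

Not approved — the Class II shares did not give the required vote.

Class I: 3/5 of 1278459 = 767075.40, rounded up to 767076; 767,076 required, 767,493 in favor — approved.
Class II: 4/5 of 3371018 = 2696814.40, rounded up to 2696815; 2,696,815 required, 2,695,964 in favor — not approved.
Class III: a majority of 1670214 is 835108; 835,108 required, 835,108 in favor — approved.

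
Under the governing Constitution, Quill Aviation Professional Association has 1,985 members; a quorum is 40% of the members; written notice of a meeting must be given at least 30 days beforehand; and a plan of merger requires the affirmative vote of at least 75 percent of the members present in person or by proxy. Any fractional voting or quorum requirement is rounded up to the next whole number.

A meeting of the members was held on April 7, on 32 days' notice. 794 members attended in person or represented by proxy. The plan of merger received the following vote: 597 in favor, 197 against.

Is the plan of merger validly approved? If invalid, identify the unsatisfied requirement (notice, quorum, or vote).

Valid — all requirements satisfied.

Notice: 32 days given; 30 required. Satisfied.
Quorum: 40% of 1,985 = 794; 794 present. Satisfied.
Vote: requires three-fourths of those present (794); 3/4 of 794 = 595.50, rounded up to 596, so 596 needed; 597 in favor. Satisfied.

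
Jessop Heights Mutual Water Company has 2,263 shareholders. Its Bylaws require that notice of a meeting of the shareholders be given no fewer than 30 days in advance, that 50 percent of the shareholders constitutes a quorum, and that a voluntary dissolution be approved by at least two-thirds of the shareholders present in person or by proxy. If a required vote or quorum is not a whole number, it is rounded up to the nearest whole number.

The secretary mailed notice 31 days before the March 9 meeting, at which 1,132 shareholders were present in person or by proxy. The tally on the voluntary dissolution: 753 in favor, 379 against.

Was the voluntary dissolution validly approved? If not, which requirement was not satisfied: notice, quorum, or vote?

Notice: 31 days given; 30 required. Satisfied.
Quorum: 50% of 2,263 = 1,131.50, rounded up to 1,132; 1,132 present. Satisfied.
Vote: requires two-thirds of those present (1,132); 2/3 of 1132 = 754.67, rounded up to 755, so 755 needed; 753 in favor. Not satisfied.

Invalid — vote requirement not satisfied.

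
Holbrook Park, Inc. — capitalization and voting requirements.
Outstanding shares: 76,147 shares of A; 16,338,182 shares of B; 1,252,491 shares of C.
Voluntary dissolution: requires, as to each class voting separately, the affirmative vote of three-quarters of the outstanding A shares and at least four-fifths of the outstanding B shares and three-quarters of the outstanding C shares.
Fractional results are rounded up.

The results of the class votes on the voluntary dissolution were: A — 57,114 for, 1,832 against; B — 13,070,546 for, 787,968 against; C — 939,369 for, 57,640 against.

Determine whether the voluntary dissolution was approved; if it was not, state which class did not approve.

A: 3/4 of 76147 = 57110.25, rounded up to 57111; 57,111 required, 57,114 in favor — approved.
B: 4/5 of 16338182 = 13070545.60, rounded up to 13070546; 13,070,546 required, 13,070,546 in favor — approved.
C: 3/4 of 1252491 = 939368.25, rounded up to 939369; 939,369 required, 939,369 in favor — approved.

Approved — every class gave the required vote.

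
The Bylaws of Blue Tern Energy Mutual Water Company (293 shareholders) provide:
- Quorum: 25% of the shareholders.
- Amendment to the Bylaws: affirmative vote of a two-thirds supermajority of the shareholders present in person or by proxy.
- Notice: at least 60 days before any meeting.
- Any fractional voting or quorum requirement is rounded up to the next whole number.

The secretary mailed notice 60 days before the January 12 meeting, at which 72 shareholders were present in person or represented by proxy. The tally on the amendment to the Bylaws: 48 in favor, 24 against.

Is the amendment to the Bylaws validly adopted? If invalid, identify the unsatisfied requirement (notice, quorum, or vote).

Notice: 60 days given; 60 required. Satisfied.
Quorum: 25% of 293 = 73.25, rounded up to 74; 72 present. Not satisfied.
Vote: requires two-thirds of those present (72); 2/3 of 72 = 48, so 48 needed; 48 in favor. Satisfied.

Invalid — quorum requirement not satisfied.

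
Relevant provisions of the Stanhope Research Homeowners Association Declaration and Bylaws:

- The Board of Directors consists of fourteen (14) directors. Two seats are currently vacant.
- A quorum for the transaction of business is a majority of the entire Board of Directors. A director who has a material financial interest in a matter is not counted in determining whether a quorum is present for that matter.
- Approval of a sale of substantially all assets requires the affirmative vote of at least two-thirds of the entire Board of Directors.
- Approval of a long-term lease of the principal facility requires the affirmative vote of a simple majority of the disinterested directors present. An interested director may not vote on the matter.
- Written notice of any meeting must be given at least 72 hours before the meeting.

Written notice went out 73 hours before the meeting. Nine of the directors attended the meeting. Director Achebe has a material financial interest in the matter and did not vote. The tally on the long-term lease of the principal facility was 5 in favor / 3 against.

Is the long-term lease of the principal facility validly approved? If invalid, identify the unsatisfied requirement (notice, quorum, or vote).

Notice: 73 hours given; 72 required (73 ≥ 72). Satisfied.
Quorum: 9 present, but the 1 interested director does not count, leaving 8. Quorum is 8. Satisfied.
Vote: the long-term lease of the principal facility requires a majority of the disinterested directors present (9 − 1 = 8). A majority of 8 is 5, so 5 affirmative votes are needed; 5 voted in favor. Satisfied.

Valid — all requirements satisfied.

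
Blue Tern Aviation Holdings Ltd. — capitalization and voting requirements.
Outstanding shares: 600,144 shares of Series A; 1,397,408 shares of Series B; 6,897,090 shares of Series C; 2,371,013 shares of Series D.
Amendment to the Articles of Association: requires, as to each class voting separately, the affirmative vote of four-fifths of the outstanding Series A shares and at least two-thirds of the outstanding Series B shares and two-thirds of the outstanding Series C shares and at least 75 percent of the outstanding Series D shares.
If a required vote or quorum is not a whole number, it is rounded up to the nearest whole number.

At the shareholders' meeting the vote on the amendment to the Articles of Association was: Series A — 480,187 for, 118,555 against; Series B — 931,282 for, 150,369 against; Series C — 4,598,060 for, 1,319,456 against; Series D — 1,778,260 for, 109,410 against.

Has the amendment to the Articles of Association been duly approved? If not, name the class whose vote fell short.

Series A: 4/5 of 600144 = 480115.20, rounded up to 480116; 480,116 required, 480,187 in favor — approved.
Series B: 2/3 of 1397408 = 931605.33, rounded up to 931606; 931,606 required, 931,282 in favor — not approved.
Series C: 2/3 of 6897090 = 4598060; 4,598,060 required, 4,598,060 in favor — approved.
Series D: 3/4 of 2371013 = 1778259.75, rounded up to 1778260; 1,778,260 required, 1,778,260 in favor — approved.

Not approved — the Series B shares did not give the required vote.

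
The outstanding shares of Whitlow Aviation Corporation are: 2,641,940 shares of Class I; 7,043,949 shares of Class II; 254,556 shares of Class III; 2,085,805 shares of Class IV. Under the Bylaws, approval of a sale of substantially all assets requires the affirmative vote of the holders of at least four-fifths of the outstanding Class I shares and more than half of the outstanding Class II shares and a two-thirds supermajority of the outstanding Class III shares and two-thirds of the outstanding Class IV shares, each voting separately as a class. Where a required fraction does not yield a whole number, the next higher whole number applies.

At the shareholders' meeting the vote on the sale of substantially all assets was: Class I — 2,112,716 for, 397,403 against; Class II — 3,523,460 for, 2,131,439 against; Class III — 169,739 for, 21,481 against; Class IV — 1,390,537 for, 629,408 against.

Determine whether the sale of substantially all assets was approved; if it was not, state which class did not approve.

Not approved — the Class I shares did not give the required vote.

Class I: 4/5 of 2641940 = 2113552; 2,113,552 required, 2,112,716 in favor — not approved.
Class II: a majority of 7043949 is 3521975; 3,521,975 required, 3,523,460 in favor — approved.
Class III: 2/3 of 254556 = 169704; 169,704 required, 169,739 in favor — approved.
Class IV: 2/3 of 2085805 = 1390536.67, rounded up to 1390537; 1,390,537 required, 1,390,537 in favor — approved.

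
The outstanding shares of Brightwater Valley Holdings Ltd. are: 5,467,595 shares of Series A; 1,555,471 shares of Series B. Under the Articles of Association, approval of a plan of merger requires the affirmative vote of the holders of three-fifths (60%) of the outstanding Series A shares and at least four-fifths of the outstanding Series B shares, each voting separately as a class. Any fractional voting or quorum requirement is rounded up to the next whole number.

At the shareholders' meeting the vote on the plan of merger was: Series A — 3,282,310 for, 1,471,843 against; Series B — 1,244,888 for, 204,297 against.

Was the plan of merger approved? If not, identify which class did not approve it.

Series A: 3/5 of 5467595 = 3280557; 3,280,557 required, 3,282,310 in favor — approved.
Series B: 4/5 of 1555471 = 1244376.80, rounded up to 1244377; 1,244,377 required, 1,244,888 in favor — approved.

Approved — every class gave the required vote.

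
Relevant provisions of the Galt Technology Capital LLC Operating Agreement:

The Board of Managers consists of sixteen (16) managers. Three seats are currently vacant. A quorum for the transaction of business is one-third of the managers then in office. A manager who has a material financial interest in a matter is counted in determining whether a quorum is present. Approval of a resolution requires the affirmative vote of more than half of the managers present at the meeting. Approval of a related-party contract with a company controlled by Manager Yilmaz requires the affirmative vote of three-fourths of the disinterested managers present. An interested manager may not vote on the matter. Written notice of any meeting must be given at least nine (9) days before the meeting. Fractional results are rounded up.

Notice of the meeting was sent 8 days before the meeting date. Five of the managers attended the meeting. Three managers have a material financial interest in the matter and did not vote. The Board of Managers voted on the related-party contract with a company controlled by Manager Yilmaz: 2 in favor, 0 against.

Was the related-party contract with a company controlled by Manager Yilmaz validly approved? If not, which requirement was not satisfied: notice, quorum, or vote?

Invalid — notice requirement not satisfied.

Notice: 8 days given; 9 required (8 < 9). Not satisfied.
Quorum: 5 present (interested managers count toward quorum); quorum is 5. Satisfied.
Vote: the related-party contract with a company controlled by Manager Yilmaz requires three-fourths of the disinterested managers present (5 − 3 = 2). 3/4 of 2 = 1.50, rounded up to 2, so 2 affirmative votes are needed; 2 voted in favor. Satisfied.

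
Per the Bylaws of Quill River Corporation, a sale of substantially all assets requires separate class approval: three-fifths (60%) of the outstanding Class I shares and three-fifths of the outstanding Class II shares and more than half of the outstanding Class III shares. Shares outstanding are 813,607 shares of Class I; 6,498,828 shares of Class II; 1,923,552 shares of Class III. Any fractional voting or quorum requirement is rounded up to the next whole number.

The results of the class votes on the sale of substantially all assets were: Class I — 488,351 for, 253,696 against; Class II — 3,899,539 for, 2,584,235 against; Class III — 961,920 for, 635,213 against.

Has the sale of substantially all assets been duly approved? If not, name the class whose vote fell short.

Approved — every class gave the required vote.

Class I: 3/5 of 813607 = 488164.20, rounded up to 488165; 488,165 required, 488,351 in favor — approved.
Class II: 3/5 of 6498828 = 3899296.80, rounded up to 3899297; 3,899,297 required, 3,899,539 in favor — approved.
Class III: a majority of 1923552 is 961777; 961,777 required, 961,920 in favor — approved.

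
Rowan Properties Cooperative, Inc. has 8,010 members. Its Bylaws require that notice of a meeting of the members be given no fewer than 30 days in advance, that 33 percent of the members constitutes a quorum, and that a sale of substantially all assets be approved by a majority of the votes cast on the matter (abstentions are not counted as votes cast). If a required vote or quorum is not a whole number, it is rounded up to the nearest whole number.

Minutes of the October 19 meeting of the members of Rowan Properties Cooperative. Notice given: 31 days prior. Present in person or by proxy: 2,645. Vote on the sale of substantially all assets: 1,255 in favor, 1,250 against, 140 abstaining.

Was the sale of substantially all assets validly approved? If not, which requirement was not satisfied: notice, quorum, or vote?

Notice: 31 days given; 30 required. Satisfied.
Quorum: 33% of 8,010 = 2,643.30, rounded up to 2,644; 2,645 present. Satisfied.
Vote: requires a majority of the votes cast (2,645 − 140 abstaining = 2,505); a majority of 2505 is 1253, so 1,253 needed; 1,255 in favor. Satisfied.

Valid — all requirements satisfied.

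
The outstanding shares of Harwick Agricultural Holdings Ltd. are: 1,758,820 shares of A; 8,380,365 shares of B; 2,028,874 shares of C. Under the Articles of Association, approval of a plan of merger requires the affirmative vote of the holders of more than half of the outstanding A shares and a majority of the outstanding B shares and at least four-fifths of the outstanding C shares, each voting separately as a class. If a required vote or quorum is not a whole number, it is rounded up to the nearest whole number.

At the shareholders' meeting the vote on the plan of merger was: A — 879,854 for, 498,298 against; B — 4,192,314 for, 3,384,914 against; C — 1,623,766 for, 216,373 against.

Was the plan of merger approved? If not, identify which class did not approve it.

Approved — every class gave the required vote.

A: a majority of 1758820 is 879411; 879,411 required, 879,854 in favor — approved.
B: a majority of 8380365 is 4190183; 4,190,183 required, 4,192,314 in favor — approved.
C: 4/5 of 2028874 = 1623099.20, rounded up to 1623100; 1,623,100 required, 1,623,766 in favor — approved.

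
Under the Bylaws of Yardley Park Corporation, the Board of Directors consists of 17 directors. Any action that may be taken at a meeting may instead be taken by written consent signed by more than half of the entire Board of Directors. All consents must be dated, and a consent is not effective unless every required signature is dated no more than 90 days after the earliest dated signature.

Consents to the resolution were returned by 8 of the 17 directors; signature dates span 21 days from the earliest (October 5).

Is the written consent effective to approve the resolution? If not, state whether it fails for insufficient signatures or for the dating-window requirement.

Signatures required: more than half of 17 — a majority of 17 is 9, so 9 needed; 8 signed. Insufficient.
Dating window: the latest signature is 21 days after the earliest; the limit is 90 days. Within the window.

Not effective — insufficient signatures.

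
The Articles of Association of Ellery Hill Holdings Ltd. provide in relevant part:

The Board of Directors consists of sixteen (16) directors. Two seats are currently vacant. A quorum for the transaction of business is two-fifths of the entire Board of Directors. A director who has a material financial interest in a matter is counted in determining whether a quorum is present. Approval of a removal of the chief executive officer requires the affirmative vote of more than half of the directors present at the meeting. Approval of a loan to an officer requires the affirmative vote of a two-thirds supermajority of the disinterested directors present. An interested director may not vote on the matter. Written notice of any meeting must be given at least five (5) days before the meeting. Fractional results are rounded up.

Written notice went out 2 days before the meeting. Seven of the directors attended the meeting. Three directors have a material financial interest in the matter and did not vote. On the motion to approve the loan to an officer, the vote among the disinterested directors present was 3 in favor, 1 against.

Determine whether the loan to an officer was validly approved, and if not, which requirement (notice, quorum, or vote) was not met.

Invalid — notice requirement not satisfied.

Notice: 2 days given; 5 required (2 < 5). Not satisfied.
Quorum: 7 present (interested directors count toward quorum); quorum is 7. Satisfied.
Vote: the loan to an officer requires two-thirds of the disinterested directors present (7 − 3 = 4). 2/3 of 4 = 2.67, rounded up to 3, so 3 affirmative votes are needed; 3 voted in favor. Satisfied.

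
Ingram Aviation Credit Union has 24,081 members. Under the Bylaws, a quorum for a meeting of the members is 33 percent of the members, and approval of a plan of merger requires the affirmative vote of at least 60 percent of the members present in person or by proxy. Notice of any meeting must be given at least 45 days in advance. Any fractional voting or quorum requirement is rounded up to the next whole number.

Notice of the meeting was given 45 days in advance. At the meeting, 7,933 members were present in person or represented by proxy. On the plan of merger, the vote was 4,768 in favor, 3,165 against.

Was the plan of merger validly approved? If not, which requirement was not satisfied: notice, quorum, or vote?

Invalid — quorum requirement not satisfied.

Notice: 45 days given; 45 required. Satisfied.
Quorum: 33% of 24,081 = 7,946.73, rounded up to 7,947; 7,933 present. Not satisfied.
Vote: requires three-fifths of those present (7,933); 3/5 of 7933 = 4759.80, rounded up to 4760, so 4,760 needed; 4,768 in favor. Satisfied.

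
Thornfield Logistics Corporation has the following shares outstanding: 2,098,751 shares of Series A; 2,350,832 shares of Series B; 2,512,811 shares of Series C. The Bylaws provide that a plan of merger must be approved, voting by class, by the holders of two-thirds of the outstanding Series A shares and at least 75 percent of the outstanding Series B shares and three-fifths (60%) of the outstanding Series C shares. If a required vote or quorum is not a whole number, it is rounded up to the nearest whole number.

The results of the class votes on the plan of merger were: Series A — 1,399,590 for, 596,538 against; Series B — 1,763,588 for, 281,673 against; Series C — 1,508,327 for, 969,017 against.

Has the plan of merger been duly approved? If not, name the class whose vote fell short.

Series A: 2/3 of 2098751 = 1399167.33, rounded up to 1399168; 1,399,168 required, 1,399,590 in favor — approved.
Series B: 3/4 of 2350832 = 1763124; 1,763,124 required, 1,763,588 in favor — approved.
Series C: 3/5 of 2512811 = 1507686.60, rounded up to 1507687; 1,507,687 required, 1,508,327 in favor — approved.

Approved — every class gave the required vote.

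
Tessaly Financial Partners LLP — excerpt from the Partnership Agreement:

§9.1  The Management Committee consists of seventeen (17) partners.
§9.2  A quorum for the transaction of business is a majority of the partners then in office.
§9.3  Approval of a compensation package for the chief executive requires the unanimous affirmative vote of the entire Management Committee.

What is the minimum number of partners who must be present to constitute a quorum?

9

A majority of 17 is 9.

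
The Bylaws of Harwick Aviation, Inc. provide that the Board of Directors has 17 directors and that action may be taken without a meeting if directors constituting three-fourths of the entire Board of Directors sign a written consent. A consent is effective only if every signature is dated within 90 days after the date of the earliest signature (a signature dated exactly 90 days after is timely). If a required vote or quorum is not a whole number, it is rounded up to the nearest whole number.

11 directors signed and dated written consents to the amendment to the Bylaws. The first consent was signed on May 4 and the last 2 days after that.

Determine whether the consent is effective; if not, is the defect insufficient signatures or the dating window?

Not effective — insufficient signatures.

Signatures required: three-fourths of 17 — 3/4 of 17 = 12.75, rounded up to 13, so 13 needed; 11 signed. Insufficient.
Dating window: the latest signature is 2 days after the earliest; the limit is 90 days. Within the window.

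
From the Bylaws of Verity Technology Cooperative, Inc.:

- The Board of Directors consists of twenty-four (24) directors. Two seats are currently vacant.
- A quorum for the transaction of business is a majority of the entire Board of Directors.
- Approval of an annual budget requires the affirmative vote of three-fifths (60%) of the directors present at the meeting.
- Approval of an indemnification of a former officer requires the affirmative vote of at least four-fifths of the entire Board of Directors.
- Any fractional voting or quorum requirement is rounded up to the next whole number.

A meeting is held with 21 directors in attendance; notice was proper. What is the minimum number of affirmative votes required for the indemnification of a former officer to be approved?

The indemnification of a former officer requires four-fifths of the entire Board of Directors (24).
4/5 of 24 = 19.20, rounded up to 20.

20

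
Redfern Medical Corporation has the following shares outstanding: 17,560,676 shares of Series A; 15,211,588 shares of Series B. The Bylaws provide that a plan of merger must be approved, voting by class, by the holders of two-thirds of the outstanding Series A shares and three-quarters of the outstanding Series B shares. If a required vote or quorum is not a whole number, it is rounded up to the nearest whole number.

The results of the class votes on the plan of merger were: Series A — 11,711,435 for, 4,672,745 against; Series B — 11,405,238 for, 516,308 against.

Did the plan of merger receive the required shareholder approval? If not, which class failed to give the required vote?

Not approved — the Series B shares did not give the required vote.

Series A: 2/3 of 17560676 = 11707117.33, rounded up to 11707118; 11,707,118 required, 11,711,435 in favor — approved.
Series B: 3/4 of 15211588 = 11408691; 11,408,691 required, 11,405,238 in favor — not approved.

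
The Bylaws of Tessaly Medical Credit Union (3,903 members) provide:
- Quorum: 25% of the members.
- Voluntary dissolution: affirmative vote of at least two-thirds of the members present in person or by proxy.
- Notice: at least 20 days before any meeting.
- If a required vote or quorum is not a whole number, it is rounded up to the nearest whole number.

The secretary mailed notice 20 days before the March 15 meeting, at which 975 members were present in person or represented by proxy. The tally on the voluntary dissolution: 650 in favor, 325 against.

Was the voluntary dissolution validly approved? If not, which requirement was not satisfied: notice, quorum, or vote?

Invalid — quorum requirement not satisfied.

Notice: 20 days given; 20 required. Satisfied.
Quorum: 25% of 3,903 = 975.75, rounded up to 976; 975 present. Not satisfied.
Vote: requires two-thirds of those present (975); 2/3 of 975 = 650, so 650 needed; 650 in favor. Satisfied.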